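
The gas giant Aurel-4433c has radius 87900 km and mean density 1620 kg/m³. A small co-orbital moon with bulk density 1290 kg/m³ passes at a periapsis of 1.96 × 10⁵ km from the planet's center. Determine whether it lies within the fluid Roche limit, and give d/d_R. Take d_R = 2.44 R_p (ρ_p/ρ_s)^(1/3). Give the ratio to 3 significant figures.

d_R = 2.44 × (87900 km) × (1620/1290)^(1/3) = 2.314 × 10⁵ km
d/d_R = (1.96 × 10⁵) / (2.314 × 10⁵) = 0.847
Since d/d_R < 1, the body is inside the Roche limit.

inside; d/d_R ≈ 0.847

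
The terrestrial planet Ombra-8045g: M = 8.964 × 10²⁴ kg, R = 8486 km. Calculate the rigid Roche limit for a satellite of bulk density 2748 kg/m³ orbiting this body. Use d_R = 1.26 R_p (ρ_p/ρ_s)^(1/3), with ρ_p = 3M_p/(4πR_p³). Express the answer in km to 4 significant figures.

ρ_p = 3M_p/(4πR_p³) = 3 × (8.964 × 10²⁴) / (4π × (8.486 × 10⁶ m)³) = 3502 kg/m³
d_R = 1.26 × 8486 km × (3502/2748)^(1/3)
    = 11590 km

11590 km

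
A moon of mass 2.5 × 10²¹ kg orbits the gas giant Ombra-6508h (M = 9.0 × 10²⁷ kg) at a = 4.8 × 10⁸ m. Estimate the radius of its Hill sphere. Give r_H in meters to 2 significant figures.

r_H ≈ a (m/3M)^(1/3)
    = (4.8 × 10⁸) × (2.5 × 10²¹ / (3 × 9.0 × 10²⁷))^(1/3)
    = 2.2 × 10⁶ m

2.2 × 10⁶ m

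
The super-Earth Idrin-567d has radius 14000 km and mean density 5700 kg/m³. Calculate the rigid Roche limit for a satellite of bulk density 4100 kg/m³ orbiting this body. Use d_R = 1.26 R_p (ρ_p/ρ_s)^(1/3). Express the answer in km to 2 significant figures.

20000 km

d_R = 1.26 × 14000 km × (5700/4100)^(1/3)
    = 20000 km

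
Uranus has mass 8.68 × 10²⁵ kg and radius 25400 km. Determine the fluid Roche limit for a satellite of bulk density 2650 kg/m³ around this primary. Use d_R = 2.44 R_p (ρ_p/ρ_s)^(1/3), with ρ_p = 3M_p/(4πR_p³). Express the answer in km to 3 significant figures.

ρ_p = 3M_p/(4πR_p³) = 3 × (8.68 × 10²⁵) / (4π × (2.54 × 10⁷ m)³) = 1260 kg/m³
d_R = 2.44 × 25400 km × (1260/2650)^(1/3)
    = 48400 km

48400 km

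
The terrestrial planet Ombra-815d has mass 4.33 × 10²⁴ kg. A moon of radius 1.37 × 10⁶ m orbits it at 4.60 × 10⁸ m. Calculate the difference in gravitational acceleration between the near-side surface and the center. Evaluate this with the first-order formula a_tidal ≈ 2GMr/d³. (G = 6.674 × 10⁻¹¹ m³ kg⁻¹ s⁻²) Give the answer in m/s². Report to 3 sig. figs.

8.13 × 10⁻⁶ m/s²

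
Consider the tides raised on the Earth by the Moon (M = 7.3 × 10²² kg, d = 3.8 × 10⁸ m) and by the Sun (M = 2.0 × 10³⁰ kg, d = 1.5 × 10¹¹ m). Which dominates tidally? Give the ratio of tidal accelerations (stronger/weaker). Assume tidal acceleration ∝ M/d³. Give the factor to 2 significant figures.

Tidal stretch scales as M/d³; compute that for each body.
The Moon: (7.3 × 10²²) / (3.8 × 10⁸)³ = 1.330 × 10⁻³
The Sun: (2.0 × 10³⁰) / (1.5 × 10¹¹)³ = 5.926 × 10⁻⁴
Ratio (larger/smaller) = 2.2

The Moon, by a factor of ≈ 2.2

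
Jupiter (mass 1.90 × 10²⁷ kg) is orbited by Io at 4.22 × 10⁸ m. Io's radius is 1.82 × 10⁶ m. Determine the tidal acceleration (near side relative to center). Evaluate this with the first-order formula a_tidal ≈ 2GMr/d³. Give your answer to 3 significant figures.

6.14 × 10⁻³ m/s²

Since r ≪ d, expand the inverse-square field across one radius to get the leading 2GMr/d³ term.
Δa = 2GMr/d³
   = 2 × (6.674 × 10⁻¹¹) × (1.90 × 10²⁷) × (1.82 × 10⁶) / (4.22 × 10⁸)³
   = 6.14 × 10⁻³ m/s²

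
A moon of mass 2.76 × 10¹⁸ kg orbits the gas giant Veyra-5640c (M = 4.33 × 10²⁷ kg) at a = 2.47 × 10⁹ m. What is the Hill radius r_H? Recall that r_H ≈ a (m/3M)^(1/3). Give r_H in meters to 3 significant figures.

1.47 × 10⁶ m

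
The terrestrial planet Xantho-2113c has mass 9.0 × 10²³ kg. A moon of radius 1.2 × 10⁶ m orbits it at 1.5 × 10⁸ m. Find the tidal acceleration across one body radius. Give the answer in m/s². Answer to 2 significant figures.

4.3 × 10⁻⁵ m/s²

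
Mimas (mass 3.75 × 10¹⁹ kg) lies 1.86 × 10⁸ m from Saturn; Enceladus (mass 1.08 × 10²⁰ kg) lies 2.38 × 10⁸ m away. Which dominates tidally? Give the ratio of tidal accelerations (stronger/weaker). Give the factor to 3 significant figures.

Compare M/d³ for the two perturbers:
Mimas: (3.75 × 10¹⁹) / (1.86 × 10⁸)³ = 5.828 × 10⁻⁶
Enceladus: (1.08 × 10²⁰) / (2.38 × 10⁸)³ = 8.011 × 10⁻⁶
Ratio (larger/smaller) = 1.37

Enceladus, by a factor of ≈ 1.37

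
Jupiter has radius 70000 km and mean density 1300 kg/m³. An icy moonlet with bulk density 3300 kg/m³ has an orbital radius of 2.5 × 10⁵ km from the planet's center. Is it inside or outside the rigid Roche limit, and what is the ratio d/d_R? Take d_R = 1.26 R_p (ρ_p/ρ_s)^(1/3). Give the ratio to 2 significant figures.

d_R = 1.26 × (70000 km) × (1300/3300)^(1/3) = 64660 km
d/d_R = (2.5 × 10⁵) / (64660) = 3.9
Since d/d_R > 1, the body is outside the Roche limit.

outside; d/d_R ≈ 3.9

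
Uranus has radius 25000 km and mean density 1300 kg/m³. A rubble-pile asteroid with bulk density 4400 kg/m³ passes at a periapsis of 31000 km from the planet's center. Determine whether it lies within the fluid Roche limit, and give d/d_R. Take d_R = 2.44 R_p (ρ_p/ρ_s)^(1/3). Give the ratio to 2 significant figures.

inside; d/d_R ≈ 0.76

d_R = 2.44 × (25000 km) × (1300/4400)^(1/3) = 40630 km
d/d_R = (31000) / (40630) = 0.76
Since d/d_R < 1, the body is inside the Roche limit.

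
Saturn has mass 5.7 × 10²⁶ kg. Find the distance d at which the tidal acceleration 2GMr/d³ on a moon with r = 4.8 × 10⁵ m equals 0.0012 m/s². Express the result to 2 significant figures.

2GMr/d³ = a_tidal  ⇒  d = (2GMr / a_tidal)^(1/3)
d = (2 × 6.674×10⁻¹¹ × (5.7 × 10²⁶) × (4.8 × 10⁵) / (0.0012))^(1/3)
  = 3.1 × 10⁸ m

3.1 × 10⁸ m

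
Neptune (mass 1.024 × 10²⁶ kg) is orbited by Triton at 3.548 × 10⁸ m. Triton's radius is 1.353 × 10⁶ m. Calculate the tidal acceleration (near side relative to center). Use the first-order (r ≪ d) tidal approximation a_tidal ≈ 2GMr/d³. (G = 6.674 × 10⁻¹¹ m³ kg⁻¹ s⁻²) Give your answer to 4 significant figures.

Δg = 2GMr/d³
   = 2 × (6.674 × 10⁻¹¹) × (1.024 × 10²⁶) × (1.353 × 10⁶) / (3.548 × 10⁸)³
   = 4.141 × 10⁻⁴ m/s²

4.141 × 10⁻⁴ m/s²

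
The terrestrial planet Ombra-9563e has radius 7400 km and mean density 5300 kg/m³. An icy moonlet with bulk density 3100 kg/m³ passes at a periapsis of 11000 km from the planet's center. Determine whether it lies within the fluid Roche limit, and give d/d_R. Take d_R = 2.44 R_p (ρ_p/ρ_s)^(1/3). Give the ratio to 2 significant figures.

d_R = 2.44 × (7400 km) × (5300/3100)^(1/3) = 21590 km
d/d_R = (11000) / (21590) = 0.51
Since d/d_R < 1, the body is inside the Roche limit.

inside; d/d_R ≈ 0.51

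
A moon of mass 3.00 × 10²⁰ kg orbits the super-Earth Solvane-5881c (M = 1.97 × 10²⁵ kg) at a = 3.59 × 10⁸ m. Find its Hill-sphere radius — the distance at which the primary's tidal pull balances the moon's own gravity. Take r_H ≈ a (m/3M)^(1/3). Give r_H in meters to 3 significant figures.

6.17 × 10⁶ m

r_H ≈ a (m/3M)^(1/3)
    = (3.59 × 10⁸) × (3.00 × 10²⁰ / (3 × 1.97 × 10²⁵))^(1/3)
    = 6.17 × 10⁶ m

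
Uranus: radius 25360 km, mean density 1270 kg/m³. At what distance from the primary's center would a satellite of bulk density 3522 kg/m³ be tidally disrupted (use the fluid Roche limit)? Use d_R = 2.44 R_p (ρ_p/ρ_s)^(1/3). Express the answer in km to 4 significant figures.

d_R = 2.44 × 25360 km × (1270/3522)^(1/3)
    = 44040 km

44040 km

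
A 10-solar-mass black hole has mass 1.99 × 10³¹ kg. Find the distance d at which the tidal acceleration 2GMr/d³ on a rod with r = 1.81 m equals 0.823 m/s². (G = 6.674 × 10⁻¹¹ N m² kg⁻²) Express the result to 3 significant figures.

1.80 × 10⁷ m

2GMr/d³ = a_tidal  ⇒  d = (2GMr / a_tidal)^(1/3)
d = (2 × 6.674×10⁻¹¹ × (1.99 × 10³¹) × (1.81) / (0.823))^(1/3)
  = 1.80 × 10⁷ m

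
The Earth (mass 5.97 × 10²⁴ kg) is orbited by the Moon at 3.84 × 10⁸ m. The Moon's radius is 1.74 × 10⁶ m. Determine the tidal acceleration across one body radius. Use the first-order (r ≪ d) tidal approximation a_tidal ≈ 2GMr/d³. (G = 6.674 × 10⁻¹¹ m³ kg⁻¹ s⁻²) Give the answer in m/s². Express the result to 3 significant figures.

2.45 × 10⁻⁵ m/s²

Δa = 2GMr/d³
   = 2 × (6.674 × 10⁻¹¹) × (5.97 × 10²⁴) × (1.74 × 10⁶) / (3.84 × 10⁸)³
   = 2.45 × 10⁻⁵ m/s²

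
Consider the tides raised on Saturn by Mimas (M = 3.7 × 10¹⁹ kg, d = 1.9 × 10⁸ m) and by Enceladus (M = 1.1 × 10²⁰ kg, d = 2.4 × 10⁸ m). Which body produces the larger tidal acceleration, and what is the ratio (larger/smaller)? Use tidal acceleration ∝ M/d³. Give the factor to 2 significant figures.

Tidal stretch scales as M/d³; compute that for each body.
Mimas: (3.7 × 10¹⁹) / (1.9 × 10⁸)³ = 5.394 × 10⁻⁶
Enceladus: (1.1 × 10²⁰) / (2.4 × 10⁸)³ = 7.957 × 10⁻⁶
Ratio (larger/smaller) = 1.5

Enceladus, by a factor of ≈ 1.5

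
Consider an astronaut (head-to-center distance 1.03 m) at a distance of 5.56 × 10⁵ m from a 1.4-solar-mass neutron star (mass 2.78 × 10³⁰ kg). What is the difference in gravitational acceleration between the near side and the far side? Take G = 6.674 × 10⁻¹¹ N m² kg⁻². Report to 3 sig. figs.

Near-to-far spans 2r, so the tidal difference is twice the near-to-center value: 4GMr/d³.
Δg = 4GMr/d³
   = 4 × (6.674 × 10⁻¹¹) × (2.78 × 10³⁰) × (1.03) / (5.56 × 10⁵)³
   = 4.45 × 10³ m/s²

4.45 × 10³ m/s²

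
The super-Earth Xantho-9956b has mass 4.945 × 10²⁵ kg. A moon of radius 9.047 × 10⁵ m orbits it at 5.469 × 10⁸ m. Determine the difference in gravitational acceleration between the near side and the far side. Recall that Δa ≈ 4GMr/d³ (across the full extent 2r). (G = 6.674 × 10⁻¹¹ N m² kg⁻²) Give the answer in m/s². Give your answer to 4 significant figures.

a_tidal = 4GMr/d³
        = 4 × (6.674 × 10⁻¹¹) × (4.945 × 10²⁵) × (9.047 × 10⁵) / (5.469 × 10⁸)³
        = 7.301 × 10⁻⁵ m/s²

7.301 × 10⁻⁵ m/s²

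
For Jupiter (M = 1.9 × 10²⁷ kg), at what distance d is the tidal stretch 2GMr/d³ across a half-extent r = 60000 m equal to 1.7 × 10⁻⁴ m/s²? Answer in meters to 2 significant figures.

4.5 × 10⁸ m

2GMr/d³ = a_tidal  ⇒  d = (2GMr / a_tidal)^(1/3)
d = (2 × 6.674×10⁻¹¹ × (1.9 × 10²⁷) × (60000) / (1.7 × 10⁻⁴))^(1/3)
  = 4.5 × 10⁸ m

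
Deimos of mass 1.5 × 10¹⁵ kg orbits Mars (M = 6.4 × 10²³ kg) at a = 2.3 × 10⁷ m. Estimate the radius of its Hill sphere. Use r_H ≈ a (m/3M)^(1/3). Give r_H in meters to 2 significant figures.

r_H ≈ a (m/3M)^(1/3)
    = (2.3 × 10⁷) × (1.5 × 10¹⁵ / (3 × 6.4 × 10²³))^(1/3)
    = 2.1 × 10⁴ m

2.1 × 10⁴ m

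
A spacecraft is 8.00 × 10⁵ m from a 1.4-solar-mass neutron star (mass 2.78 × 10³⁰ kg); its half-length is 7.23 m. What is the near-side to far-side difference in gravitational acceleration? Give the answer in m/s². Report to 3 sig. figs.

1.05 × 10⁴ m/s²

The field gradient is 2GM/d³; across the full diameter 2r the difference is 4GMr/d³.
Δg = 4GMr/d³
   = 4 × (6.674 × 10⁻¹¹) × (2.78 × 10³⁰) × (7.23) / (8.00 × 10⁵)³
   = 1.05 × 10⁴ m/s²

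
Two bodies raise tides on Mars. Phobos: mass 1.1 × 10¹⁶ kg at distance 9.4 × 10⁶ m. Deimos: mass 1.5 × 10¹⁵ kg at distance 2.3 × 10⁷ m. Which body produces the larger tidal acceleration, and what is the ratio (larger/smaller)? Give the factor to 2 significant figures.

Phobos, by a factor of ≈ 110

The tide-raising term goes as M/d³ (the gradient of a 1/d² field).
Phobos: (1.1 × 10¹⁶) / (9.4 × 10⁶)³ = 1.324 × 10⁻⁵
Deimos: (1.5 × 10¹⁵) / (2.3 × 10⁷)³ = 1.233 × 10⁻⁷
Ratio (larger/smaller) = 110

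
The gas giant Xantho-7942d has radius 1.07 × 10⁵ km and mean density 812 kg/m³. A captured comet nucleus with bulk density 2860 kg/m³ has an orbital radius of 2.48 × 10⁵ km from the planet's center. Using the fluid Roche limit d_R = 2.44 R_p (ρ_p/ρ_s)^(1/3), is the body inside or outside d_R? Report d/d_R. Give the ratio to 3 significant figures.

outside; d/d_R ≈ 1.45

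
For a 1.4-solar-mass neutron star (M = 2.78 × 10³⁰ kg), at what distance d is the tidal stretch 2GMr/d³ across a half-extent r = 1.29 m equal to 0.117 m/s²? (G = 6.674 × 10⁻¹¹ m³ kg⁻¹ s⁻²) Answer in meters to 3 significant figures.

1.60 × 10⁷ m

2GMr/d³ = a_tidal  ⇒  d = (2GMr / a_tidal)^(1/3)
d = (2 × 6.674×10⁻¹¹ × (2.78 × 10³⁰) × (1.29) / (0.117))^(1/3)
  = 1.60 × 10⁷ m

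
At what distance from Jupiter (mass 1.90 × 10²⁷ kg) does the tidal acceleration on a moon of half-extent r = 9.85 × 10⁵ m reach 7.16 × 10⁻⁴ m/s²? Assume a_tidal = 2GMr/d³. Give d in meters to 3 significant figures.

7.04 × 10⁸ m

2GMr/d³ = a_tidal  ⇒  d = (2GMr / a_tidal)^(1/3)
d = (2 × 6.674×10⁻¹¹ × (1.90 × 10²⁷) × (9.85 × 10⁵) / (7.16 × 10⁻⁴))^(1/3)
  = 7.04 × 10⁸ m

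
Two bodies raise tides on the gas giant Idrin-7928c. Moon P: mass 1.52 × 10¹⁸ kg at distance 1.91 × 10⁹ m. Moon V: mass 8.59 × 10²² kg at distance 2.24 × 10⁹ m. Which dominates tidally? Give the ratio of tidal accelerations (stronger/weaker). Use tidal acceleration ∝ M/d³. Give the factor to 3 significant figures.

Moon V, by a factor of ≈ 35000

Tidal acceleration ∝ M/d³, so compare M/d³ for each.
Moon P: (1.52 × 10¹⁸) / (1.91 × 10⁹)³ = 2.181 × 10⁻¹⁰
Moon V: (8.59 × 10²²) / (2.24 × 10⁹)³ = 7.643 × 10⁻⁶
Ratio (larger/smaller) = 35000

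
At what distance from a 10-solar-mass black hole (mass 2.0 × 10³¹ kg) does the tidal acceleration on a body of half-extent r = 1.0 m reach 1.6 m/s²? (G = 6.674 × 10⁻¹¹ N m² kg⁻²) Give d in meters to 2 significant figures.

2GMr/d³ = a_tidal  ⇒  d = (2GMr / a_tidal)^(1/3)
d = (2 × 6.674×10⁻¹¹ × (2.0 × 10³¹) × (1.0) / (1.6))^(1/3)
  = 1.2 × 10⁷ m

1.2 × 10⁷ m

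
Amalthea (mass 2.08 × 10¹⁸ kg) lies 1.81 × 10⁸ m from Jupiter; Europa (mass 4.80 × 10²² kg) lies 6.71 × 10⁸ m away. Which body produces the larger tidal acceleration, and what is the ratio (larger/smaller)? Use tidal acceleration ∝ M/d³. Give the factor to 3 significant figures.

Tidal stretch scales as M/d³; compute that for each body.
Amalthea: (2.08 × 10¹⁸) / (1.81 × 10⁸)³ = 3.508 × 10⁻⁷
Europa: (4.80 × 10²²) / (6.71 × 10⁸)³ = 1.589 × 10⁻⁴
Ratio (larger/smaller) = 453

Europa, by a factor of ≈ 453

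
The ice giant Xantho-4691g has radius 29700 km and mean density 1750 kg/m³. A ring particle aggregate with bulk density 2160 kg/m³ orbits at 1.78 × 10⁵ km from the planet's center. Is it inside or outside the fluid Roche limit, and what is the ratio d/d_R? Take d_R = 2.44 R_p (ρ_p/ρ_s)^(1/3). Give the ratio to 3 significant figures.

outside; d/d_R ≈ 2.63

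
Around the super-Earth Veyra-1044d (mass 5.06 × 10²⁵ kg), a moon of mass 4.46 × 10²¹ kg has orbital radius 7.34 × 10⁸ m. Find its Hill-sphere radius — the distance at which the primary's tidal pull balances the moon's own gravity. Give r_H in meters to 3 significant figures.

2.26 × 10⁷ m

r_H ≈ a (m/3M)^(1/3)
    = (7.34 × 10⁸) × (4.46 × 10²¹ / (3 × 5.06 × 10²⁵))^(1/3)
    = 2.26 × 10⁷ m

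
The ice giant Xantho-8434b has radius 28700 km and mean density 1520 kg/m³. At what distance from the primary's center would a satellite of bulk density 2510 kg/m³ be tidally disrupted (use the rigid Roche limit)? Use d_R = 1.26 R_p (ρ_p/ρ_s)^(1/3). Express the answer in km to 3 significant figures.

30600 km

d_R = 1.26 × 28700 km × (1520/2510)^(1/3)
    = 30600 km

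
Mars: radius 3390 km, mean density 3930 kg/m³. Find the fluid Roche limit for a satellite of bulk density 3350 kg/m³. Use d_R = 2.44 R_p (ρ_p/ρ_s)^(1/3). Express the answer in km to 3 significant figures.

d_R = 2.44 × 3390 km × (3930/3350)^(1/3)
    = 8720 km

8720 km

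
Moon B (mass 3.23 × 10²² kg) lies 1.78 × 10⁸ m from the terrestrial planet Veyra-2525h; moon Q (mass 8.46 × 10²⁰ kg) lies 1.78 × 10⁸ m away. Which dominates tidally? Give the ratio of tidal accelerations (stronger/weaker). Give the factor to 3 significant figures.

Moon B, by a factor of ≈ 38.2

Tidal stretch scales as M/d³; compute that for each body.
Moon B: (3.23 × 10²²) / (1.78 × 10⁸)³ = 5.727 × 10⁻³
Moon Q: (8.46 × 10²⁰) / (1.78 × 10⁸)³ = 1.500 × 10⁻⁴
Ratio (larger/smaller) = 38.2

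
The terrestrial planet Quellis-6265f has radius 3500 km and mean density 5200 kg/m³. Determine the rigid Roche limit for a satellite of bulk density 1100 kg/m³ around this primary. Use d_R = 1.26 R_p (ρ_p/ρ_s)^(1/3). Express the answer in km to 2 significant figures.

7400 km

d_R = 1.26 × 3500 km × (5200/1100)^(1/3)
    = 7400 km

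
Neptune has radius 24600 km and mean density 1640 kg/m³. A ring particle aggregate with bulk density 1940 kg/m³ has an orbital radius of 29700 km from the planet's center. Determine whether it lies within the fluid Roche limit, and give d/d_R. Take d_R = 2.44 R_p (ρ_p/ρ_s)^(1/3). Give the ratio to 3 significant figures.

d_R = 2.44 × (24600 km) × (1640/1940)^(1/3) = 56760 km
d/d_R = (29700) / (56760) = 0.523
Since d/d_R < 1, the body is inside the Roche limit.

inside; d/d_R ≈ 0.523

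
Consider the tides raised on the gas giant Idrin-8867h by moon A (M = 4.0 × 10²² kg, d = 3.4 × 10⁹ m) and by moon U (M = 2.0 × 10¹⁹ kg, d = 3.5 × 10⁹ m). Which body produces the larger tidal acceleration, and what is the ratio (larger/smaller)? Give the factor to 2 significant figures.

The tide-raising term goes as M/d³ (the gradient of a 1/d² field).
Moon A: (4.0 × 10²²) / (3.4 × 10⁹)³ = 1.018 × 10⁻⁶
Moon U: (2.0 × 10¹⁹) / (3.5 × 10⁹)³ = 4.665 × 10⁻¹⁰
Ratio (larger/smaller) = 2200

Moon A, by a factor of ≈ 2200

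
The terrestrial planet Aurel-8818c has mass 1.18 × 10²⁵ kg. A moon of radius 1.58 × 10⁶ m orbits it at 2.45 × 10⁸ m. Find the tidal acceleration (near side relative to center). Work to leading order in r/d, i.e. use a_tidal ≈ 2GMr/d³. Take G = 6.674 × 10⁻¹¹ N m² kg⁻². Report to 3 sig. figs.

1.69 × 10⁻⁴ m/s²

a_tidal = 2GMr/d³
        = 2 × (6.674 × 10⁻¹¹) × (1.18 × 10²⁵) × (1.58 × 10⁶) / (2.45 × 10⁸)³
        = 1.69 × 10⁻⁴ m/s²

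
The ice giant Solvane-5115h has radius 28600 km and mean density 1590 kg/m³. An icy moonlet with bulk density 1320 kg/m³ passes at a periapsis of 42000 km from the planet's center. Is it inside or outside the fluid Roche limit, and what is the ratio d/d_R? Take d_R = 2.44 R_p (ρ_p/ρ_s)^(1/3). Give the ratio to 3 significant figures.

inside; d/d_R ≈ 0.566

d_R = 2.44 × (28600 km) × (1590/1320)^(1/3) = 74250 km
d/d_R = (42000) / (74250) = 0.566
Since d/d_R < 1, the body is inside the Roche limit.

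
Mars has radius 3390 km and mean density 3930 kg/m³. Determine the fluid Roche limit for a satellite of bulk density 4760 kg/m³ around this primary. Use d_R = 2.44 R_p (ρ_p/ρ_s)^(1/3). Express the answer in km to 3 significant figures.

7760 km

d_R = 2.44 × 3390 km × (3930/4760)^(1/3)
    = 7760 km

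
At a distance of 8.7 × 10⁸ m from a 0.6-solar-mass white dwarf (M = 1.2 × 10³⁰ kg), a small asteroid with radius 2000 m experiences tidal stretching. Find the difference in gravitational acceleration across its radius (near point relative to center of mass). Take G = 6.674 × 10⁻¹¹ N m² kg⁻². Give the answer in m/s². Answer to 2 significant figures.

4.9 × 10⁻⁴ m/s²

Δg = 2GMr/d³
   = 2 × (6.674 × 10⁻¹¹) × (1.2 × 10³⁰) × (2000) / (8.7 × 10⁸)³
   = 4.9 × 10⁻⁴ m/s²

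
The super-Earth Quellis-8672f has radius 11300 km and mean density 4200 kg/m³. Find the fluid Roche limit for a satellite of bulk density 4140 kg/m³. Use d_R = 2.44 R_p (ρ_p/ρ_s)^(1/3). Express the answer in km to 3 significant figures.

27700 km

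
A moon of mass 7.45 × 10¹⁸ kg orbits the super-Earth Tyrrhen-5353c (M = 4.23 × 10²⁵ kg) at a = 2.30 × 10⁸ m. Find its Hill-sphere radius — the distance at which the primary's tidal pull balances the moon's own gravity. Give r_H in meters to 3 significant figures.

r_H ≈ a (m/3M)^(1/3)
    = (2.30 × 10⁸) × (7.45 × 10¹⁸ / (3 × 4.23 × 10²⁵))^(1/3)
    = 8.94 × 10⁵ m

8.94 × 10⁵ m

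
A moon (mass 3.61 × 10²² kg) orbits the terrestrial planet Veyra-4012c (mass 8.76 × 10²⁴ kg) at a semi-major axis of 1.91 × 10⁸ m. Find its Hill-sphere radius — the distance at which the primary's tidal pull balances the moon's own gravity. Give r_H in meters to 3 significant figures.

2.12 × 10⁷ m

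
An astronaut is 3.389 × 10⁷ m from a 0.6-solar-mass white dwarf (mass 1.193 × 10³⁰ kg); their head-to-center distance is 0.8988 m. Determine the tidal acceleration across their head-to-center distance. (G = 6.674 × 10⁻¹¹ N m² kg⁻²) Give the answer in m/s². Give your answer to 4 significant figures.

Differencing GM/(d−r)² and GM/d² to first order in r/d gives 2GMr/d³.
a_tidal = 2GMr/d³
        = 2 × (6.674 × 10⁻¹¹) × (1.193 × 10³⁰) × (0.8988) / (3.389 × 10⁷)³
        = 3.677 × 10⁻³ m/s²

3.677 × 10⁻³ m/s²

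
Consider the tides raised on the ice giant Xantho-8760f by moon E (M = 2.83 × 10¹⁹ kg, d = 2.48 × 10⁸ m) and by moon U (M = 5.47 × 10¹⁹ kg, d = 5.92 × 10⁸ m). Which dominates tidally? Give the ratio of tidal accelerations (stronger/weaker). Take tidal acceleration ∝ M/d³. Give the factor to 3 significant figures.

Tidal acceleration ∝ M/d³, so compare M/d³ for each.
Moon E: (2.83 × 10¹⁹) / (2.48 × 10⁸)³ = 1.855 × 10⁻⁶
Moon U: (5.47 × 10¹⁹) / (5.92 × 10⁸)³ = 2.636 × 10⁻⁷
Ratio (larger/smaller) = 7.04

Moon E, by a factor of ≈ 7.04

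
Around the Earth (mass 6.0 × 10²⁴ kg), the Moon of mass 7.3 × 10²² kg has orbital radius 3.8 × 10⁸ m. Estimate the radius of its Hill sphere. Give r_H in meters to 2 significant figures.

6.1 × 10⁷ m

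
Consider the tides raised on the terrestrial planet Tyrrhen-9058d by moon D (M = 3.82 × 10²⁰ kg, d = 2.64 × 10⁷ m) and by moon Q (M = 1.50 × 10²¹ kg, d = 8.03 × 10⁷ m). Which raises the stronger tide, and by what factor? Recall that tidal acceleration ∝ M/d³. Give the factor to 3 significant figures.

Moon D, by a factor of ≈ 7.17

The tide-raising term goes as M/d³ (the gradient of a 1/d² field).
Moon D: (3.82 × 10²⁰) / (2.64 × 10⁷)³ = 2.076 × 10⁻²
Moon Q: (1.50 × 10²¹) / (8.03 × 10⁷)³ = 2.897 × 10⁻³
Ratio (larger/smaller) = 7.17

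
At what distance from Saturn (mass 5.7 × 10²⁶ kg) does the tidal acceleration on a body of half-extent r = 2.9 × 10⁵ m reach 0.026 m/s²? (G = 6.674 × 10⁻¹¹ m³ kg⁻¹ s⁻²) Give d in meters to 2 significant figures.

9.5 × 10⁷ m

2GMr/d³ = a_tidal  ⇒  d = (2GMr / a_tidal)^(1/3)
d = (2 × 6.674×10⁻¹¹ × (5.7 × 10²⁶) × (2.9 × 10⁵) / (0.026))^(1/3)
  = 9.5 × 10⁷ m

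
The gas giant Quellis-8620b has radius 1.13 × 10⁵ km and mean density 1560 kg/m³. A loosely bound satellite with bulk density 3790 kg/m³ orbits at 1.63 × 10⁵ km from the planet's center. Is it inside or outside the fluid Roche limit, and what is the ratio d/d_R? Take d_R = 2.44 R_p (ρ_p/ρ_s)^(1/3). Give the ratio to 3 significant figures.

d_R = 2.44 × (1.13 × 10⁵ km) × (1560/3790)^(1/3) = 2.051 × 10⁵ km
d/d_R = (1.63 × 10⁵) / (2.051 × 10⁵) = 0.795
Since d/d_R < 1, the body is inside the Roche limit.

inside; d/d_R ≈ 0.795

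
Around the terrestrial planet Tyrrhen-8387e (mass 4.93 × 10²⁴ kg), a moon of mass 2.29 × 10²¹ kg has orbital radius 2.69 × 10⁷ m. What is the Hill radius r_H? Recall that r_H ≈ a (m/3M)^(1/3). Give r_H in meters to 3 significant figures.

r_H ≈ a (m/3M)^(1/3)
    = (2.69 × 10⁷) × (2.29 × 10²¹ / (3 × 4.93 × 10²⁴))^(1/3)
    = 1.44 × 10⁶ m

1.44 × 10⁶ m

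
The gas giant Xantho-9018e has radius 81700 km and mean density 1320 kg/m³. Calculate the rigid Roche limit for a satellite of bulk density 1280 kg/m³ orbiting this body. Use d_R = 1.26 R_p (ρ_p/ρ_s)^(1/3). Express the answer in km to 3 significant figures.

d_R = 1.26 × 81700 km × (1320/1280)^(1/3)
    = 1.04 × 10⁵ km

1.04 × 10⁵ km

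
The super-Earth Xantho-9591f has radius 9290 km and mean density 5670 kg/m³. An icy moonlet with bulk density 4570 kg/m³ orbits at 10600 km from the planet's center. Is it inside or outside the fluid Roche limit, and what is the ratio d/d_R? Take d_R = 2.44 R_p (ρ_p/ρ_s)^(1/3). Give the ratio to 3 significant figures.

d_R = 2.44 × (9290 km) × (5670/4570)^(1/3) = 24360 km
d/d_R = (10600) / (24360) = 0.435
Since d/d_R < 1, the body is inside the Roche limit.

inside; d/d_R ≈ 0.435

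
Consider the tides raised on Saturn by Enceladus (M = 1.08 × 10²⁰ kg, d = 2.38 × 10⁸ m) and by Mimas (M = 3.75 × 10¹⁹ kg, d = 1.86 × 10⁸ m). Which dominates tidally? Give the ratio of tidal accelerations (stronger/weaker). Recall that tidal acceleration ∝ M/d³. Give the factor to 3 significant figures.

The tide-raising term goes as M/d³ (the gradient of a 1/d² field).
Enceladus: (1.08 × 10²⁰) / (2.38 × 10⁸)³ = 8.011 × 10⁻⁶
Mimas: (3.75 × 10¹⁹) / (1.86 × 10⁸)³ = 5.828 × 10⁻⁶
Ratio (larger/smaller) = 1.37

Enceladus, by a factor of ≈ 1.37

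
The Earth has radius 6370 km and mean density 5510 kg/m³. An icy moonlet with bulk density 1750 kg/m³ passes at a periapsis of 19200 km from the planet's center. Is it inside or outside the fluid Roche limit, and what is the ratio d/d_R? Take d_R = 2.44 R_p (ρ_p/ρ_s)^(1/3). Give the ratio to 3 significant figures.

d_R = 2.44 × (6370 km) × (5510/1750)^(1/3) = 22780 km
d/d_R = (19200) / (22780) = 0.843
Since d/d_R < 1, the body is inside the Roche limit.

inside; d/d_R ≈ 0.843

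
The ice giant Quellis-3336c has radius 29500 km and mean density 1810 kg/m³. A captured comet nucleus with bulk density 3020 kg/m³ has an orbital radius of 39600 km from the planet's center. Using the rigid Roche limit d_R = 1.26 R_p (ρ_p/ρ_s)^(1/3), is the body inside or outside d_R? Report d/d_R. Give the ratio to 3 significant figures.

outside; d/d_R ≈ 1.26

d_R = 1.26 × (29500 km) × (1810/3020)^(1/3) = 31340 km
d/d_R = (39600) / (31340) = 1.26
Since d/d_R > 1, the body is outside the Roche limit.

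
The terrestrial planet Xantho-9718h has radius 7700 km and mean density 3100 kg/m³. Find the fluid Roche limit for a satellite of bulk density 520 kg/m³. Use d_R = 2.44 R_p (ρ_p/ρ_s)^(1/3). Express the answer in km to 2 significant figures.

d_R = 2.44 × 7700 km × (3100/520)^(1/3)
    = 34000 km

34000 km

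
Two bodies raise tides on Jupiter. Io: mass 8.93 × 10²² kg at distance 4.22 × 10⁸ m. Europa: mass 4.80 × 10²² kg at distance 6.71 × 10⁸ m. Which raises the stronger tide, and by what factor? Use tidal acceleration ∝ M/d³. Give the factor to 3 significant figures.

Compare M/d³ for the two perturbers:
Io: (8.93 × 10²²) / (4.22 × 10⁸)³ = 1.188 × 10⁻³
Europa: (4.80 × 10²²) / (6.71 × 10⁸)³ = 1.589 × 10⁻⁴
Ratio (larger/smaller) = 7.48

Io, by a factor of ≈ 7.48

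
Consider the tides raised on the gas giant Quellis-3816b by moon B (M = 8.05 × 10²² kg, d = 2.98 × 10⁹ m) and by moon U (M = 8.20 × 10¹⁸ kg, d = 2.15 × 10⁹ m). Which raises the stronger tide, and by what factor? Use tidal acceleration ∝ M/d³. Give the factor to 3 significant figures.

Moon B, by a factor of ≈ 3690

Tidal acceleration ∝ M/d³, so compare M/d³ for each.
Moon B: (8.05 × 10²²) / (2.98 × 10⁹)³ = 3.042 × 10⁻⁶
Moon U: (8.20 × 10¹⁸) / (2.15 × 10⁹)³ = 8.251 × 10⁻¹⁰
Ratio (larger/smaller) = 3690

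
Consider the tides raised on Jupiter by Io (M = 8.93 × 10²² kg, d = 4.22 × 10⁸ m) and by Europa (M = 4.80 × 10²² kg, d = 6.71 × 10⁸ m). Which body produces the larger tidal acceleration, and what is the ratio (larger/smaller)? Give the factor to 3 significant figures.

The tide-raising term goes as M/d³ (the gradient of a 1/d² field).
Io: (8.93 × 10²²) / (4.22 × 10⁸)³ = 1.188 × 10⁻³
Europa: (4.80 × 10²²) / (6.71 × 10⁸)³ = 1.589 × 10⁻⁴
Ratio (larger/smaller) = 7.48

Io, by a factor of ≈ 7.48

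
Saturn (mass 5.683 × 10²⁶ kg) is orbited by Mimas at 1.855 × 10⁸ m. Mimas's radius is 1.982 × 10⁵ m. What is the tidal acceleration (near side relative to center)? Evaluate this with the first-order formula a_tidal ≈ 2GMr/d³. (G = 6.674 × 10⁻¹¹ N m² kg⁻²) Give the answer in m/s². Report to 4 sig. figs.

a_tidal = 2GMr/d³
        = 2 × (6.674 × 10⁻¹¹) × (5.683 × 10²⁶) × (1.982 × 10⁵) / (1.855 × 10⁸)³
        = 2.355 × 10⁻³ m/s²

2.355 × 10⁻³ m/s²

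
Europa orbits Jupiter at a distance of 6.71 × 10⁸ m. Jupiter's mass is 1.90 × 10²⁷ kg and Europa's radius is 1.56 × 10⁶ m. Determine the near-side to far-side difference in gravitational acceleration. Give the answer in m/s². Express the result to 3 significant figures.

2.62 × 10⁻³ m/s²

The field gradient is 2GM/d³; across the full diameter 2r the difference is 4GMr/d³.
Δa = 4GMr/d³
   = 4 × (6.674 × 10⁻¹¹) × (1.90 × 10²⁷) × (1.56 × 10⁶) / (6.71 × 10⁸)³
   = 2.62 × 10⁻³ m/s²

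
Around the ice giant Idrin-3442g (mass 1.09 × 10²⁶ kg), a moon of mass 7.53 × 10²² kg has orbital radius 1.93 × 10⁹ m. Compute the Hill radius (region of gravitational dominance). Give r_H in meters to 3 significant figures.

1.18 × 10⁸ m

r_H ≈ a (m/3M)^(1/3)
    = (1.93 × 10⁹) × (7.53 × 10²² / (3 × 1.09 × 10²⁶))^(1/3)
    = 1.18 × 10⁸ m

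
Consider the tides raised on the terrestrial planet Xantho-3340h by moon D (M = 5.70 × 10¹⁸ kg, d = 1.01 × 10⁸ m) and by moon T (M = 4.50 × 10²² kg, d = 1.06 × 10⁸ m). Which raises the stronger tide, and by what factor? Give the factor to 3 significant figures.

Moon T, by a factor of ≈ 6830

The tide-raising term goes as M/d³ (the gradient of a 1/d² field).
Moon D: (5.70 × 10¹⁸) / (1.01 × 10⁸)³ = 5.532 × 10⁻⁶
Moon T: (4.50 × 10²²) / (1.06 × 10⁸)³ = 3.778 × 10⁻²
Ratio (larger/smaller) = 6830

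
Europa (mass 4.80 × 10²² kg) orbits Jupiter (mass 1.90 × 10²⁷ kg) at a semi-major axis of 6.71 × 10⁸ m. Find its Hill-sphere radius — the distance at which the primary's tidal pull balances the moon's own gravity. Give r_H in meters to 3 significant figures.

r_H ≈ a (m/3M)^(1/3)
    = (6.71 × 10⁸) × (4.80 × 10²² / (3 × 1.90 × 10²⁷))^(1/3)
    = 1.37 × 10⁷ m

1.37 × 10⁷ m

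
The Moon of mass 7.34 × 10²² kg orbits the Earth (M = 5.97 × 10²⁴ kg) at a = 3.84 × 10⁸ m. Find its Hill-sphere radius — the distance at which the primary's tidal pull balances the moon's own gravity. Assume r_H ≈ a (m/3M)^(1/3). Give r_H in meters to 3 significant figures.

6.15 × 10⁷ m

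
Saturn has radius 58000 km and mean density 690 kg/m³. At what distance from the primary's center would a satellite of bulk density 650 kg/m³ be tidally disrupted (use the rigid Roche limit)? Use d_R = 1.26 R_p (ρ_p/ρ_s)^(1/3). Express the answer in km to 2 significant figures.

75000 km

d_R = 1.26 × 58000 km × (690/650)^(1/3)
    = 75000 km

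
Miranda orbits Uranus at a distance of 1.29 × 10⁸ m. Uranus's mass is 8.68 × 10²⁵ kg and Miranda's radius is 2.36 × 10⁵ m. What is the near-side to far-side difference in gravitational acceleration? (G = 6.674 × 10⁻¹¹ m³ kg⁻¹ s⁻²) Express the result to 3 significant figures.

Near-to-far spans 2r, so the tidal difference is twice the near-to-center value: 4GMr/d³.
a_tidal = 4GMr/d³
        = 4 × (6.674 × 10⁻¹¹) × (8.68 × 10²⁵) × (2.36 × 10⁵) / (1.29 × 10⁸)³
        = 2.55 × 10⁻³ m/s²

2.55 × 10⁻³ m/s²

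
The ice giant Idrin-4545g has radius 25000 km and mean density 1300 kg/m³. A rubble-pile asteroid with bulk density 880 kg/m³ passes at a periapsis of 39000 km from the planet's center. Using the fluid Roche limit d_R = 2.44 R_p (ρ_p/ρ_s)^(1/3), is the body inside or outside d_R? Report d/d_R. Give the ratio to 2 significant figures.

d_R = 2.44 × (25000 km) × (1300/880)^(1/3) = 69470 km
d/d_R = (39000) / (69470) = 0.56
Since d/d_R < 1, the body is inside the Roche limit.

inside; d/d_R ≈ 0.56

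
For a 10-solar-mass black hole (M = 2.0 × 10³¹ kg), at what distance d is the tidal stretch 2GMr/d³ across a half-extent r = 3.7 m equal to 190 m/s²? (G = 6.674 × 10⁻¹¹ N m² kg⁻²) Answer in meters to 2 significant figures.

3.7 × 10⁶ m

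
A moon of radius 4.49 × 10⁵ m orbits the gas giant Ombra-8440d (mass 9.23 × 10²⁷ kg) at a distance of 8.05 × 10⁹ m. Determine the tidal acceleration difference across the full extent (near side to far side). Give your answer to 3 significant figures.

a_tidal = 4GMr/d³
        = 4 × (6.674 × 10⁻¹¹) × (9.23 × 10²⁷) × (4.49 × 10⁵) / (8.05 × 10⁹)³
        = 2.12 × 10⁻⁶ m/s²

2.12 × 10⁻⁶ m/s²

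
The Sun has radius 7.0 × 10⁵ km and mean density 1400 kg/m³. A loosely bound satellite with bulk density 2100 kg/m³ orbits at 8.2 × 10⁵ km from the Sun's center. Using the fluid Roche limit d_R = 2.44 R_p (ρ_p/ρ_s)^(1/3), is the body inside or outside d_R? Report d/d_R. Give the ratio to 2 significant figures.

d_R = 2.44 × (7.0 × 10⁵ km) × (1400/2100)^(1/3) = 1.492 × 10⁶ km
d/d_R = (8.2 × 10⁵) / (1.492 × 10⁶) = 0.55
Since d/d_R < 1, the body is inside the Roche limit.

inside; d/d_R ≈ 0.55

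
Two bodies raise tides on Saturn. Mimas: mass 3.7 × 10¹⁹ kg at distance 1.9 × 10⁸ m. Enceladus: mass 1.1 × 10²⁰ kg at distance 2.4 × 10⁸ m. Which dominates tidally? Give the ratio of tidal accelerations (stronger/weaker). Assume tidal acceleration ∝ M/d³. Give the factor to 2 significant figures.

Enceladus, by a factor of ≈ 1.5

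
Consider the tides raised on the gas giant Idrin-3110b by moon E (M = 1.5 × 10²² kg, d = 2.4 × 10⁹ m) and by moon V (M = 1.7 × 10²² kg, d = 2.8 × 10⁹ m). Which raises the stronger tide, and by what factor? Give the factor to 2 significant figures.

Compare M/d³ for the two perturbers:
Moon E: (1.5 × 10²²) / (2.4 × 10⁹)³ = 1.085 × 10⁻⁶
Moon V: (1.7 × 10²²) / (2.8 × 10⁹)³ = 7.744 × 10⁻⁷
Ratio (larger/smaller) = 1.4

Moon E, by a factor of ≈ 1.4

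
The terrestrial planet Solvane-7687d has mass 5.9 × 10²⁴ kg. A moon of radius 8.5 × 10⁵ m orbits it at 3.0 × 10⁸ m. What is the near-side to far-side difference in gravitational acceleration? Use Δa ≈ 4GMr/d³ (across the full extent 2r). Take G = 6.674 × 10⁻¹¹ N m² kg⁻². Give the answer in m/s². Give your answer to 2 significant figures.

Δa = 4GMr/d³
   = 4 × (6.674 × 10⁻¹¹) × (5.9 × 10²⁴) × (8.5 × 10⁵) / (3.0 × 10⁸)³
   = 5.0 × 10⁻⁵ m/s²

5.0 × 10⁻⁵ m/s²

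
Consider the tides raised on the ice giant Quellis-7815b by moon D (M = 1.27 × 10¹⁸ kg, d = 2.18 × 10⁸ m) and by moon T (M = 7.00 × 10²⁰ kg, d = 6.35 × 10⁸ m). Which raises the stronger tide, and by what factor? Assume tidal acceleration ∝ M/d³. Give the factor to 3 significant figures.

Moon T, by a factor of ≈ 22.3

The tide-raising term goes as M/d³ (the gradient of a 1/d² field).
Moon D: (1.27 × 10¹⁸) / (2.18 × 10⁸)³ = 1.226 × 10⁻⁷
Moon T: (7.00 × 10²⁰) / (6.35 × 10⁸)³ = 2.734 × 10⁻⁶
Ratio (larger/smaller) = 22.3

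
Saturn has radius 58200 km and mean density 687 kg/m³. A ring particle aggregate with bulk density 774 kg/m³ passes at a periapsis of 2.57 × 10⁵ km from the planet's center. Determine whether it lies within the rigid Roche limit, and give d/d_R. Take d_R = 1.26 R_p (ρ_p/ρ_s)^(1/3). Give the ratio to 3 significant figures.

outside; d/d_R ≈ 3.65

d_R = 1.26 × (58200 km) × (687/774)^(1/3) = 70470 km
d/d_R = (2.57 × 10⁵) / (70470) = 3.65
Since d/d_R > 1, the body is outside the Roche limit.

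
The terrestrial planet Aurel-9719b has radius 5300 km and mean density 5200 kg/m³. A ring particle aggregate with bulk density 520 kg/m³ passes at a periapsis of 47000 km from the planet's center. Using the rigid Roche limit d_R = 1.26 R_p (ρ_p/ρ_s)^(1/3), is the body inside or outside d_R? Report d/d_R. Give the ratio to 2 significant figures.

outside; d/d_R ≈ 3.3

d_R = 1.26 × (5300 km) × (5200/520)^(1/3) = 14390 km
d/d_R = (47000) / (14390) = 3.3
Since d/d_R > 1, the body is outside the Roche limit.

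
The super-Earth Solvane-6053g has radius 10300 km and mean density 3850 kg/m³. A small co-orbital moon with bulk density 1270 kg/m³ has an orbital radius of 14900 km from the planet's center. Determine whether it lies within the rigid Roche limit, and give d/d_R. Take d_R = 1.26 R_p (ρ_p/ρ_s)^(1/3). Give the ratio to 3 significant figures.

inside; d/d_R ≈ 0.793

d_R = 1.26 × (10300 km) × (3850/1270)^(1/3) = 18780 km
d/d_R = (14900) / (18780) = 0.793
Since d/d_R < 1, the body is inside the Roche limit.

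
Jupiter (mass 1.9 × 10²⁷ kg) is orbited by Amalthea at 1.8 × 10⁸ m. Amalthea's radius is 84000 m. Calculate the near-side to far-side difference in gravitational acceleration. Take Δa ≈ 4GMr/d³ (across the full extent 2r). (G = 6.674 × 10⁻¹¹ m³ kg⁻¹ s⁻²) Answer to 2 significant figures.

7.3 × 10⁻³ m/s²

Near-to-far spans 2r, so the tidal difference is twice the near-to-center value: 4GMr/d³.
Δa = 4GMr/d³
   = 4 × (6.674 × 10⁻¹¹) × (1.9 × 10²⁷) × (84000) / (1.8 × 10⁸)³
   = 7.3 × 10⁻³ m/s²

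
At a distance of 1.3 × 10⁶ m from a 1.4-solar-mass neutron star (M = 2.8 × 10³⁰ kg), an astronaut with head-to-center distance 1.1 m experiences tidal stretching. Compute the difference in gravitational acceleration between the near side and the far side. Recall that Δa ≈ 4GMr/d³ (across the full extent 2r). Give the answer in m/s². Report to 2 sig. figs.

a_tidal = 4GMr/d³
        = 4 × (6.674 × 10⁻¹¹) × (2.8 × 10³⁰) × (1.1) / (1.3 × 10⁶)³
        = 3.7 × 10² m/s²

3.7 × 10² m/s²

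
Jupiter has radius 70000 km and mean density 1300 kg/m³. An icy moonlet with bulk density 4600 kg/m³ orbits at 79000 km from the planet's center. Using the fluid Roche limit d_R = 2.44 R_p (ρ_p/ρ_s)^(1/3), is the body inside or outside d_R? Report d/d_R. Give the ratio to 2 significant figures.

d_R = 2.44 × (70000 km) × (1300/4600)^(1/3) = 1.121 × 10⁵ km
d/d_R = (79000) / (1.121 × 10⁵) = 0.70
Since d/d_R < 1, the body is inside the Roche limit.

inside; d/d_R ≈ 0.70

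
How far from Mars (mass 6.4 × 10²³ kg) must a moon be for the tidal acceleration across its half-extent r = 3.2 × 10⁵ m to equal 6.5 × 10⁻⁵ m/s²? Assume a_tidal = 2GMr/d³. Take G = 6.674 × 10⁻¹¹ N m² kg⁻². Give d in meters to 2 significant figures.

2GMr/d³ = a_tidal  ⇒  d = (2GMr / a_tidal)^(1/3)
d = (2 × 6.674×10⁻¹¹ × (6.4 × 10²³) × (3.2 × 10⁵) / (6.5 × 10⁻⁵))^(1/3)
  = 7.5 × 10⁷ m

7.5 × 10⁷ m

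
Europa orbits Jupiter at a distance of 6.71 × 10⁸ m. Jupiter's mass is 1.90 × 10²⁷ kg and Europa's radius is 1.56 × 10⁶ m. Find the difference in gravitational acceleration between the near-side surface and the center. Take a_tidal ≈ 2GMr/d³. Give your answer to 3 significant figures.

Δg = 2GMr/d³
   = 2 × (6.674 × 10⁻¹¹) × (1.90 × 10²⁷) × (1.56 × 10⁶) / (6.71 × 10⁸)³
   = 1.31 × 10⁻³ m/s²

1.31 × 10⁻³ m/s²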